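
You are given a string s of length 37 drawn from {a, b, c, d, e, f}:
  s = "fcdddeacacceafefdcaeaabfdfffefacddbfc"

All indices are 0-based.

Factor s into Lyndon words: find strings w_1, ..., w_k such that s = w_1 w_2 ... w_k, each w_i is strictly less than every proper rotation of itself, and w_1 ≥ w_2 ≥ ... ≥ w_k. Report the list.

["f", "cddde", "acacceafefdcae", "aabfdfffefacddbfc"]

emit factor 1: 'f' (i=0, period=1)
emit factor 2: 'cddde' (i=1, period=5)
emit factor 3: 'acacceafefdcae' (i=6, period=14)
emit factor 4: 'aabfdfffefacddbfc' (i=20, period=17)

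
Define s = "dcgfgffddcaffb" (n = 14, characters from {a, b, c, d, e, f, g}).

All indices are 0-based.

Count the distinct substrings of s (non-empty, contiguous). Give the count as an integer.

rank | idx | suffix
   0 |  10 | affb
   1 |  13 | b
   2 |   9 | caffb
   3 |   1 | cgfgffddcaffb
   4 |   8 | dcaffb
   5 |   0 | dcgfgffddcaffb
   6 |   7 | ddcaffb
   7 |  12 | fb
   8 |   6 | fddcaffb
   9 |  11 | ffb
  10 |   5 | ffddcaffb
  11 |   3 | fgffddcaffb
  12 |   4 | gffddcaffb
  13 |   2 | gfgffddcaffb

SA = [10, 13, 9, 1, 8, 0, 7, 12, 6, 11, 5, 3, 4, 2]
rank  pair      lcp
   1  s[10:],s[13:]  0  ''
   2  s[13:],s[9:]  0  ''
   3  s[9:],s[1:]  1  'c'
   4  s[1:],s[8:]  0  ''
   5  s[8:],s[0:]  2  'dc'
   6  s[0:],s[7:]  1  'd'
   7  s[7:],s[12:]  0  ''
   8  s[12:],s[6:]  1  'f'
   9  s[6:],s[11:]  1  'f'
  10  s[11:],s[5:]  2  'ff'
  11  s[5:],s[3:]  1  'f'
  12  s[3:],s[4:]  0  ''
  13  s[4:],s[2:]  2  'gf'

n(n+1)/2 = 14·15/2 = 105
Σ LCP = 0 + 0 + 0 + 1 + 0 + 2 + 1 + 0 + 1 + 1 + 2 + 1 + 0 + 2 = 11
distinct = 105 − 11 = 94

94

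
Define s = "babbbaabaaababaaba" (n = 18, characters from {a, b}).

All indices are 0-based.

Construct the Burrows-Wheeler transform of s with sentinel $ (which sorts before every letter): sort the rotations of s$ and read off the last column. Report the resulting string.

rank  rotation             last
    0  $babbbaabaaababaaba  a
    1  a$babbbaabaaababaab  b
    2  aaababaaba$babbbaab  b
    3  aaba$babbbaabaaabab  b
    4  aabaaababaaba$babbb  b
    5  aababaaba$babbbaaba  a
    6  aba$babbbaabaaababa  a
    7  abaaababaaba$babbba  a
    8  abaaba$babbbaabaaab  b
    9  ababaaba$babbbaabaa  a
   10  abbbaabaaababaaba$b  b
   11  ba$babbbaabaaababaa  a
   12  baaababaaba$babbbaa  a
   13  baaba$babbbaabaaaba  a
   14  baabaaababaaba$babb  b
   15  babaaba$babbbaabaaa  a
   16  babbbaabaaababaaba$  $
   17  bbaabaaababaaba$bab  b
   18  bbbaabaaababaaba$ba  a

abbbbaaababaaaba$ba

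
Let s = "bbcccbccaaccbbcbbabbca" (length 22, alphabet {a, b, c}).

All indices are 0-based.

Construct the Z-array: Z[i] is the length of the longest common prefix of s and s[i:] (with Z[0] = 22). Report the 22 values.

Z[0]=22
i=1: fresh scan; Z[1]=1 scan→box=[1,2)
i=2: fresh scan; Z[2]=0
i=3: fresh scan; Z[3]=0
i=4: fresh scan; Z[4]=0
i=5: fresh scan; Z[5]=1 scan→box=[5,6)
i=6: fresh scan; Z[6]=0
i=7: fresh scan; Z[7]=0
i=8: fresh scan; Z[8]=0
i=9: fresh scan; Z[9]=0
i=10: fresh scan; Z[10]=0
i=11: fresh scan; Z[11]=0
i=12: fresh scan; Z[12]=3 scan→box=[12,15)
i=13: min(r-i=2, Z[1]=1)=1; Z[13]=1
i=14: min(r-i=1, Z[2]=0)=0; Z[14]=0
i=15: fresh scan; Z[15]=2 scan→box=[15,17)
i=16: min(r-i=1, Z[1]=1)=1; Z[16]=1
i=17: fresh scan; Z[17]=0
i=18: fresh scan; Z[18]=3 scan→box=[18,21)
i=19: min(r-i=2, Z[1]=1)=1; Z[19]=1
i=20: min(r-i=1, Z[2]=0)=0; Z[20]=0
i=21: fresh scan; Z[21]=0

[22, 1, 0, 0, 0, 1, 0, 0, 0, 0, 0, 0, 3, 1, 0, 2, 1, 0, 3, 1, 0, 0]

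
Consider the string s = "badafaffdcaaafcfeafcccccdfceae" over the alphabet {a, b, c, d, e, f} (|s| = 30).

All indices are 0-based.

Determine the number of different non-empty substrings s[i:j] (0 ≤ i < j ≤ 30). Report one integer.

rank→(start, suffix):
  0 → (10, 'aaafcfeafcccccdfceae')
  1 → (11, 'aafcfeafcccccdfceae')
  2 → (1, 'adafaffdcaaafcfeafcccccdfceae')
  3 → (28, 'ae')
  4 → (3, 'afaffdcaaafcfeafcccccdfceae')
  5 → (17, 'afcccccdfceae')
  6 → (12, 'afcfeafcccccdfceae')
  7 → (5, 'affdcaaafcfeafcccccdfceae')
  8 → (0, 'badafaffdcaaafcfeafcccccdfceae')
  9 → (9, 'caaafcfeafcccccdfceae')
  10 → (19, 'cccccdfceae')
  11 → (20, 'ccccdfceae')
  12 → (21, 'cccdfceae')
  13 → (22, 'ccdfceae')
  14 → (23, 'cdfceae')
  15 → (26, 'ceae')
  16 → (14, 'cfeafcccccdfceae')
  17 → (2, 'dafaffdcaaafcfeafcccccdfceae')
  18 → (8, 'dcaaafcfeafcccccdfceae')
  19 → (24, 'dfceae')
  20 → (29, 'e')
  21 → (27, 'eae')
  22 → (16, 'eafcccccdfceae')
  23 → (4, 'faffdcaaafcfeafcccccdfceae')
  24 → (18, 'fcccccdfceae')
  25 → (25, 'fceae')
  26 → (13, 'fcfeafcccccdfceae')
  27 → (7, 'fdcaaafcfeafcccccdfceae')
  28 → (15, 'feafcccccdfceae')
  29 → (6, 'ffdcaaafcfeafcccccdfceae')

SA = [10, 11, 1, 28, 3, 17, 12, 5, 0, 9, 19, 20, 21, 22, 23, 26, 14, 2, 8, 24, 29, 27, 16, 4, 18, 25, 13, 7, 15, 6]
[i] adj suffixes → lcp
  [1] 10/11 → 2 ('aa')
  [2] 11/1 → 1 ('a')
  [3] 1/28 → 1 ('a')
  [4] 28/3 → 1 ('a')
  [5] 3/17 → 2 ('af')
  [6] 17/12 → 3 ('afc')
  [7] 12/5 → 2 ('af')
  [8] 5/0 → 0 ('')
  [9] 0/9 → 0 ('')
  [10] 9/19 → 1 ('c')
  [11] 19/20 → 4 ('cccc')
  [12] 20/21 → 3 ('ccc')
  [13] 21/22 → 2 ('cc')
  [14] 22/23 → 1 ('c')
  [15] 23/26 → 1 ('c')
  [16] 26/14 → 1 ('c')
  [17] 14/2 → 0 ('')
  [18] 2/8 → 1 ('d')
  [19] 8/24 → 1 ('d')
  [20] 24/29 → 0 ('')
  [21] 29/27 → 1 ('e')
  [22] 27/16 → 2 ('ea')
  [23] 16/4 → 0 ('')
  [24] 4/18 → 1 ('f')
  [25] 18/25 → 2 ('fc')
  [26] 25/13 → 2 ('fc')
  [27] 13/7 → 1 ('f')
  [28] 7/15 → 1 ('f')
  [29] 15/6 → 1 ('f')

n(n+1)/2 = 30·31/2 = 465
Σ LCP = 0 + 2 + 1 + 1 + 1 + 2 + 3 + 2 + 0 + 0 + 1 + 4 + 3 + 2 + 1 + 1 + 1 + 0 + 1 + 1 + 0 + 1 + 2 + 0 + 1 + 2 + 2 + 1 + 1 + 1 = 38
distinct = 465 − 38 = 427

427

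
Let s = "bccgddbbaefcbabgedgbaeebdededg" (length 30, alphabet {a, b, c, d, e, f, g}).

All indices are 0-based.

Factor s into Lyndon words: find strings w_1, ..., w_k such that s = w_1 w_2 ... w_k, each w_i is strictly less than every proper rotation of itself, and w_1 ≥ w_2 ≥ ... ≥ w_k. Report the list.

emit factor 1: 'bccgdd' (i=0, period=6)
emit factor 2: 'b' (i=6, period=1)
emit factor 3: 'b' (i=7, period=1)
emit factor 4: 'aefcb' (i=8, period=5)
emit factor 5: 'abgedgbaeebdededg' (i=13, period=17)

["bccgdd", "b", "b", "aefcb", "abgedgbaeebdededg"]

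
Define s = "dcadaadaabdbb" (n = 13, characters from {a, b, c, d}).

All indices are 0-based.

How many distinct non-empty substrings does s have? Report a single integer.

rank→(start, suffix):
  0 → (7, 'aabdbb')
  1 → (4, 'aadaabdbb')
  2 → (8, 'abdbb')
  3 → (5, 'adaabdbb')
  4 → (2, 'adaadaabdbb')
  5 → (12, 'b')
  6 → (11, 'bb')
  7 → (9, 'bdbb')
  8 → (1, 'cadaadaabdbb')
  9 → (6, 'daabdbb')
  10 → (3, 'daadaabdbb')
  11 → (10, 'dbb')
  12 → (0, 'dcadaadaabdbb')

SA = [7, 4, 8, 5, 2, 12, 11, 9, 1, 6, 3, 10, 0]
i: (SA[i-1],SA[i]) lcp shared
  1: (7,4) 2 'aa'
  2: (4,8) 1 'a'
  3: (8,5) 1 'a'
  4: (5,2) 4 'adaa'
  5: (2,12) 0 ''
  6: (12,11) 1 'b'
  7: (11,9) 1 'b'
  8: (9,1) 0 ''
  9: (1,6) 0 ''
  10: (6,3) 3 'daa'
  11: (3,10) 1 'd'
  12: (10,0) 1 'd'

n(n+1)/2 = 13·14/2 = 91
Σ LCP = 0 + 2 + 1 + 1 + 4 + 0 + 1 + 1 + 0 + 0 + 3 + 1 + 1 = 15
distinct = 91 − 15 = 76

76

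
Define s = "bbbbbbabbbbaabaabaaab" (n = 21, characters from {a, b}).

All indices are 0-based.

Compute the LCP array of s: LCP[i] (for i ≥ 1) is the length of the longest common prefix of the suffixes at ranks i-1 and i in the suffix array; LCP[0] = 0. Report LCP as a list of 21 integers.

sorted suffixes:
  #0 SA[0]=17  'aaab'
  #1 SA[1]=18  'aab'
  #2 SA[2]=14  'aabaaab'
  #3 SA[3]=11  'aabaabaaab'
  #4 SA[4]=19  'ab'
  #5 SA[5]=15  'abaaab'
  #6 SA[6]=12  'abaabaaab'
  #7 SA[7]=6  'abbbbaabaabaaab'
  #8 SA[8]=20  'b'
  #9 SA[9]=16  'baaab'
  #10 SA[10]=13  'baabaaab'
  #11 SA[11]=10  'baabaabaaab'
  #12 SA[12]=5  'babbbbaabaabaaab'
  #13 SA[13]=9  'bbaabaabaaab'
  #14 SA[14]=4  'bbabbbbaabaabaaab'
  #15 SA[15]=8  'bbbaabaabaaab'
  #16 SA[16]=3  'bbbabbbbaabaabaaab'
  #17 SA[17]=7  'bbbbaabaabaaab'
  #18 SA[18]=2  'bbbbabbbbaabaabaaab'
  #19 SA[19]=1  'bbbbbabbbbaabaabaaab'
  #20 SA[20]=0  'bbbbbbabbbbaabaabaaab'

SA = [17, 18, 14, 11, 19, 15, 12, 6, 20, 16, 13, 10, 5, 9, 4, 8, 3, 7, 2, 1, 0]
i: (SA[i-1],SA[i]) lcp shared
  1: (17,18) 2 'aa'
  2: (18,14) 3 'aab'
  3: (14,11) 5 'aabaa'
  4: (11,19) 1 'a'
  5: (19,15) 2 'ab'
  6: (15,12) 4 'abaa'
  7: (12,6) 2 'ab'
  8: (6,20) 0 ''
  9: (20,16) 1 'b'
  10: (16,13) 3 'baa'
  11: (13,10) 6 'baabaa'
  12: (10,5) 2 'ba'
  13: (5,9) 1 'b'
  14: (9,4) 3 'bba'
  15: (4,8) 2 'bb'
  16: (8,3) 4 'bbba'
  17: (3,7) 3 'bbb'
  18: (7,2) 5 'bbbba'
  19: (2,1) 4 'bbbb'
  20: (1,0) 5 'bbbbb'

[0, 2, 3, 5, 1, 2, 4, 2, 0, 1, 3, 6, 2, 1, 3, 2, 4, 3, 5, 4, 5]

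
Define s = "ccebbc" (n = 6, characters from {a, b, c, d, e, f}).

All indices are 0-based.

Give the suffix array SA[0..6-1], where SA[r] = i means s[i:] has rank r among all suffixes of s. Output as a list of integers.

[3, 4, 5, 0, 1, 2]

rank | idx | suffix
   0 |   3 | bbc
   1 |   4 | bc
   2 |   5 | c
   3 |   0 | ccebbc
   4 |   1 | cebbc
   5 |   2 | ebbc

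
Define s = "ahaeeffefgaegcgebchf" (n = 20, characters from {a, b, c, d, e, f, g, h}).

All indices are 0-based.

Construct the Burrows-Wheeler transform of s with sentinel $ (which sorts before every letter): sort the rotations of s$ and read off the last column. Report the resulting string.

rank  rotation               last
    0  $ahaeeffefgaegcgebchf  f
    1  aeeffefgaegcgebchf$ah  h
    2  aegcgebchf$ahaeeffefg  g
    3  ahaeeffefgaegcgebchf$  $
    4  bchf$ahaeeffefgaegcge  e
    5  cgebchf$ahaeeffefgaeg  g
    6  chf$ahaeeffefgaegcgeb  b
    7  ebchf$ahaeeffefgaegcg  g
    8  eeffefgaegcgebchf$aha  a
    9  effefgaegcgebchf$ahae  e
   10  efgaegcgebchf$ahaeeff  f
   11  egcgebchf$ahaeeffefga  a
   12  f$ahaeeffefgaegcgebch  h
   13  fefgaegcgebchf$ahaeef  f
   14  ffefgaegcgebchf$ahaee  e
   15  fgaegcgebchf$ahaeeffe  e
   16  gaegcgebchf$ahaeeffef  f
   17  gcgebchf$ahaeeffefgae  e
   18  gebchf$ahaeeffefgaegc  c
   19  haeeffefgaegcgebchf$a  a
   20  hf$ahaeeffefgaegcgebc  c

fhg$egbgaefahfeefecac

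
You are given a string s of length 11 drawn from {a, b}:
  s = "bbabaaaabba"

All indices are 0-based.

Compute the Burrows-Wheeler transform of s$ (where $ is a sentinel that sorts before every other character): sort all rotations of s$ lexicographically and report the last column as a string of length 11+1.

rank  rotation      last
    0  $bbabaaaabba  a
    1  a$bbabaaaabb  b
    2  aaaabba$bbab  b
    3  aaabba$bbaba  a
    4  aabba$bbabaa  a
    5  abaaaabba$bb  b
    6  abba$bbabaaa  a
    7  ba$bbabaaaab  b
    8  baaaabba$bba  a
    9  babaaaabba$b  b
   10  bba$bbabaaaa  a
   11  bbabaaaabba$  $

abbaabababa$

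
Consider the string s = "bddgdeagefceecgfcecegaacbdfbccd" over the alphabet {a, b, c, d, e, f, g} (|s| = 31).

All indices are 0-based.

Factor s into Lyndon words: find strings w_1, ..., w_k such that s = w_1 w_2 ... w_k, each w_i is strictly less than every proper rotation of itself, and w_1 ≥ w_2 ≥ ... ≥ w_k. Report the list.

emit factor 1: 'bddgde' (i=0, period=6)
emit factor 2: 'agefceecgfceceg' (i=6, period=15)
emit factor 3: 'aacbdfbccd' (i=21, period=10)

["bddgde", "agefceecgfceceg", "aacbdfbccd"]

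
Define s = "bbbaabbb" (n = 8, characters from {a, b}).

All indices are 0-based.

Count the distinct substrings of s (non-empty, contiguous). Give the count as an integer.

26

sorted suffixes:
  #0 SA[0]=3  'aabbb'
  #1 SA[1]=4  'abbb'
  #2 SA[2]=7  'b'
  #3 SA[3]=2  'baabbb'
  #4 SA[4]=6  'bb'
  #5 SA[5]=1  'bbaabbb'
  #6 SA[6]=5  'bbb'
  #7 SA[7]=0  'bbbaabbb'

SA = [3, 4, 7, 2, 6, 1, 5, 0]
i: (SA[i-1],SA[i]) lcp shared
  1: (3,4) 1 'a'
  2: (4,7) 0 ''
  3: (7,2) 1 'b'
  4: (2,6) 1 'b'
  5: (6,1) 2 'bb'
  6: (1,5) 2 'bb'
  7: (5,0) 3 'bbb'

n(n+1)/2 = 8·9/2 = 36
Σ LCP = 0 + 1 + 0 + 1 + 1 + 2 + 2 + 3 = 10
distinct = 36 − 10 = 26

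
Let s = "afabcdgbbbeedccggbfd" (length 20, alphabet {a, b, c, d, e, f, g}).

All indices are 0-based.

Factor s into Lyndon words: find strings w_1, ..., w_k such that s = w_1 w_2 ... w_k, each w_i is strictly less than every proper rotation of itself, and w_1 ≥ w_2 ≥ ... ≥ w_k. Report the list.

emit factor 1: 'af' (i=0, period=2)
emit factor 2: 'abcdgbbbeedccggbfd' (i=2, period=18)

["af", "abcdgbbbeedccggbfd"]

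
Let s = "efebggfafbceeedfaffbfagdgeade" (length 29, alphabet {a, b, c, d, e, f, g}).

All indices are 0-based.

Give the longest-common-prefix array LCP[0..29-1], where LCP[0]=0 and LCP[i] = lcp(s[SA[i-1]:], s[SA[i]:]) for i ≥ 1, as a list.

[0, 1, 2, 1, 0, 1, 1, 0, 0, 1, 1, 0, 1, 1, 1, 1, 2, 1, 0, 3, 2, 1, 2, 1, 1, 0, 1, 1, 1]

rank | idx | suffix
   0 |  26 | ade
   1 |   7 | afbceeedfaffbfagdgeade
   2 |  16 | affbfagdgeade
   3 |  21 | agdgeade
   4 |   9 | bceeedfaffbfagdgeade
   5 |  19 | bfagdgeade
   6 |   3 | bggfafbceeedfaffbfagdgeade
   7 |  10 | ceeedfaffbfagdgeade
   8 |  27 | de
   9 |  14 | dfaffbfagdgeade
  10 |  23 | dgeade
  11 |  28 | e
  12 |  25 | eade
  13 |   2 | ebggfafbceeedfaffbfagdgeade
  14 |  13 | edfaffbfagdgeade
  15 |  12 | eedfaffbfagdgeade
  16 |  11 | eeedfaffbfagdgeade
  17 |   0 | efebggfafbceeedfaffbfagdgeade
  18 |   6 | fafbceeedfaffbfagdgeade
  19 |  15 | faffbfagdgeade
  20 |  20 | fagdgeade
  21 |   8 | fbceeedfaffbfagdgeade
  22 |  18 | fbfagdgeade
  23 |   1 | febggfafbceeedfaffbfagdgeade
  24 |  17 | ffbfagdgeade
  25 |  22 | gdgeade
  26 |  24 | geade
  27 |   5 | gfafbceeedfaffbfagdgeade
  28 |   4 | ggfafbceeedfaffbfagdgeade

SA = [26, 7, 16, 21, 9, 19, 3, 10, 27, 14, 23, 28, 25, 2, 13, 12, 11, 0, 6, 15, 20, 8, 18, 1, 17, 22, 24, 5, 4]
[i] adj suffixes → lcp
  [1] 26/7 → 1 ('a')
  [2] 7/16 → 2 ('af')
  [3] 16/21 → 1 ('a')
  [4] 21/9 → 0 ('')
  [5] 9/19 → 1 ('b')
  [6] 19/3 → 1 ('b')
  [7] 3/10 → 0 ('')
  [8] 10/27 → 0 ('')
  [9] 27/14 → 1 ('d')
  [10] 14/23 → 1 ('d')
  [11] 23/28 → 0 ('')
  [12] 28/25 → 1 ('e')
  [13] 25/2 → 1 ('e')
  [14] 2/13 → 1 ('e')
  [15] 13/12 → 1 ('e')
  [16] 12/11 → 2 ('ee')
  [17] 11/0 → 1 ('e')
  [18] 0/6 → 0 ('')
  [19] 6/15 → 3 ('faf')
  [20] 15/20 → 2 ('fa')
  [21] 20/8 → 1 ('f')
  [22] 8/18 → 2 ('fb')
  [23] 18/1 → 1 ('f')
  [24] 1/17 → 1 ('f')
  [25] 17/22 → 0 ('')
  [26] 22/24 → 1 ('g')
  [27] 24/5 → 1 ('g')
  [28] 5/4 → 1 ('g')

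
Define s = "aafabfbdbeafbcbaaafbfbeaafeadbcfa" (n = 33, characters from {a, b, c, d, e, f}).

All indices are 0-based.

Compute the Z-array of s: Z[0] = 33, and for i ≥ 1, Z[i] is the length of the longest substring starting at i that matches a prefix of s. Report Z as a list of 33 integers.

Z[0]=33
i=1: fresh scan; Z[1]=1 extend→box=[1,2)
i=2: fresh scan; Z[2]=0
i=3: fresh scan; Z[3]=1 extend→box=[3,4)
i=4: fresh scan; Z[4]=0
i=5: fresh scan; Z[5]=0
i=6: fresh scan; Z[6]=0
i=7: fresh scan; Z[7]=0
i=8: fresh scan; Z[8]=0
i=9: fresh scan; Z[9]=0
i=10: fresh scan; Z[10]=1 extend→box=[10,11)
i=11: fresh scan; Z[11]=0
i=12: fresh scan; Z[12]=0
i=13: fresh scan; Z[13]=0
i=14: fresh scan; Z[14]=0
i=15: fresh scan; Z[15]=2 extend→box=[15,17)
i=16: min(r-i=1, Z[1]=1)=1; Z[16]=3 extend→box=[16,19)
i=17: min(r-i=2, Z[1]=1)=1; Z[17]=1
i=18: min(r-i=1, Z[2]=0)=0; Z[18]=0
i=19: fresh scan; Z[19]=0
i=20: fresh scan; Z[20]=0
i=21: fresh scan; Z[21]=0
i=22: fresh scan; Z[22]=0
i=23: fresh scan; Z[23]=3 extend→box=[23,26)
i=24: min(r-i=2, Z[1]=1)=1; Z[24]=1
i=25: min(r-i=1, Z[2]=0)=0; Z[25]=0
i=26: fresh scan; Z[26]=0
i=27: fresh scan; Z[27]=1 extend→box=[27,28)
i=28: fresh scan; Z[28]=0
i=29: fresh scan; Z[29]=0
i=30: fresh scan; Z[30]=0
i=31: fresh scan; Z[31]=0
i=32: fresh scan; Z[32]=1 extend→box=[32,33)

[33, 1, 0, 1, 0, 0, 0, 0, 0, 0, 1, 0, 0, 0, 0, 2, 3, 1, 0, 0, 0, 0, 0, 3, 1, 0, 0, 1, 0, 0, 0, 0, 1]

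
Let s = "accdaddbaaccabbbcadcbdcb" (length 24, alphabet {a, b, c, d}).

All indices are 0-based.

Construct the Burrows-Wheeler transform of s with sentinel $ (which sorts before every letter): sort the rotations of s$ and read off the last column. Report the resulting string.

rank  rotation                   last
    0  $accdaddbaaccabbbcadcbdcb  b
    1  aaccabbbcadcbdcb$accdaddb  b
    2  abbbcadcbdcb$accdaddbaacc  c
    3  accabbbcadcbdcb$accdaddba  a
    4  accdaddbaaccabbbcadcbdcb$  $
    5  adcbdcb$accdaddbaaccabbbc  c
    6  addbaaccabbbcadcbdcb$accd  d
    7  b$accdaddbaaccabbbcadcbdc  c
    8  baaccabbbcadcbdcb$accdadd  d
    9  bbbcadcbdcb$accdaddbaacca  a
   10  bbcadcbdcb$accdaddbaaccab  b
   11  bcadcbdcb$accdaddbaaccabb  b
   12  bdcb$accdaddbaaccabbbcadc  c
   13  cabbbcadcbdcb$accdaddbaac  c
   14  cadcbdcb$accdaddbaaccabbb  b
   15  cb$accdaddbaaccabbbcadcbd  d
   16  cbdcb$accdaddbaaccabbbcad  d
   17  ccabbbcadcbdcb$accdaddbaa  a
   18  ccdaddbaaccabbbcadcbdcb$a  a
   19  cdaddbaaccabbbcadcbdcb$ac  c
   20  daddbaaccabbbcadcbdcb$acc  c
   21  dbaaccabbbcadcbdcb$accdad  d
   22  dcb$accdaddbaaccabbbcadcb  b
   23  dcbdcb$accdaddbaaccabbbca  a
   24  ddbaaccabbbcadcbdcb$accda  a

bbca$cdcdabbccbddaaccdbaa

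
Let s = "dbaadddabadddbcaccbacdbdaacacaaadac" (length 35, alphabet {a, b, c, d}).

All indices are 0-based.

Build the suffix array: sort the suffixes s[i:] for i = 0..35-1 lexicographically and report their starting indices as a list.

[29, 24, 30, 2, 7, 33, 27, 25, 15, 19, 31, 3, 9, 1, 18, 8, 13, 22, 34, 28, 26, 14, 17, 16, 20, 23, 6, 32, 0, 12, 21, 5, 11, 4, 10]

rank→(start, suffix):
  0 → (29, 'aaadac')
  1 → (24, 'aacacaaadac')
  2 → (30, 'aadac')
  3 → (2, 'aadddabadddbcaccbacdbdaacacaaadac')
  4 → (7, 'abadddbcaccbacdbdaacacaaadac')
  5 → (33, 'ac')
  6 → (27, 'acaaadac')
  7 → (25, 'acacaaadac')
  8 → (15, 'accbacdbdaacacaaadac')
  9 → (19, 'acdbdaacacaaadac')
  10 → (31, 'adac')
  11 → (3, 'adddabadddbcaccbacdbdaacacaaadac')
  12 → (9, 'adddbcaccbacdbdaacacaaadac')
  13 → (1, 'baadddabadddbcaccbacdbdaacacaaadac')
  14 → (18, 'bacdbdaacacaaadac')
  15 → (8, 'badddbcaccbacdbdaacacaaadac')
  16 → (13, 'bcaccbacdbdaacacaaadac')
  17 → (22, 'bdaacacaaadac')
  18 → (34, 'c')
  19 → (28, 'caaadac')
  20 → (26, 'cacaaadac')
  21 → (14, 'caccbacdbdaacacaaadac')
  22 → (17, 'cbacdbdaacacaaadac')
  23 → (16, 'ccbacdbdaacacaaadac')
  24 → (20, 'cdbdaacacaaadac')
  25 → (23, 'daacacaaadac')
  26 → (6, 'dabadddbcaccbacdbdaacacaaadac')
  27 → (32, 'dac')
  28 → (0, 'dbaadddabadddbcaccbacdbdaacacaaadac')
  29 → (12, 'dbcaccbacdbdaacacaaadac')
  30 → (21, 'dbdaacacaaadac')
  31 → (5, 'ddabadddbcaccbacdbdaacacaaadac')
  32 → (11, 'ddbcaccbacdbdaacacaaadac')
  33 → (4, 'dddabadddbcaccbacdbdaacacaaadac')
  34 → (10, 'dddbcaccbacdbdaacacaaadac')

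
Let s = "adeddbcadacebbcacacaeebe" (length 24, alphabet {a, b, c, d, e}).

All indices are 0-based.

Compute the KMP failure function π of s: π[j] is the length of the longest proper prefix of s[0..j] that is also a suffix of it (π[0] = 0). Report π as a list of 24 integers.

[0, 0, 0, 0, 0, 0, 0, 1, 2, 1, 0, 0, 0, 0, 0, 1, 0, 1, 0, 1, 0, 0, 0, 0]

π[0] = 0
j=1 s[j]='d': π[1]=0 (border '')
j=2 s[j]='e': π[2]=0 (border '')
j=3 s[j]='d': π[3]=0 (border '')
j=4 s[j]='d': π[4]=0 (border '')
j=5 s[j]='b': π[5]=0 (border '')
j=6 s[j]='c': π[6]=0 (border '')
j=7 s[j]='a': π[7]=1 (border 'a')
j=8 s[j]='d': π[8]=2 (border 'ad')
j=9 s[j]='a': k: 2→0; π[9]=1 (border 'a')
j=10 s[j]='c': k: 1→0; π[10]=0 (border '')
j=11 s[j]='e': π[11]=0 (border '')
j=12 s[j]='b': π[12]=0 (border '')
j=13 s[j]='b': π[13]=0 (border '')
j=14 s[j]='c': π[14]=0 (border '')
j=15 s[j]='a': π[15]=1 (border 'a')
j=16 s[j]='c': k: 1→0; π[16]=0 (border '')
j=17 s[j]='a': π[17]=1 (border 'a')
j=18 s[j]='c': k: 1→0; π[18]=0 (border '')
j=19 s[j]='a': π[19]=1 (border 'a')
j=20 s[j]='e': k: 1→0; π[20]=0 (border '')
j=21 s[j]='e': π[21]=0 (border '')
j=22 s[j]='b': π[22]=0 (border '')
j=23 s[j]='e': π[23]=0 (border '')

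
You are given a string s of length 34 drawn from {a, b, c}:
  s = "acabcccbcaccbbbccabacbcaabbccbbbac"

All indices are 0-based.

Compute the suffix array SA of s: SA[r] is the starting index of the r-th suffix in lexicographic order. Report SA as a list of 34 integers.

rank→(start, suffix):
  0 → (23, 'aabbccbbbac')
  1 → (17, 'abacbcaabbccbbbac')
  2 → (24, 'abbccbbbac')
  3 → (2, 'abcccbcaccbbbccabacbcaabbccbbbac')
  4 → (32, 'ac')
  5 → (0, 'acabcccbcaccbbbccabacbcaabbccbbbac')
  6 → (19, 'acbcaabbccbbbac')
  7 → (9, 'accbbbccabacbcaabbccbbbac')
  8 → (31, 'bac')
  9 → (18, 'bacbcaabbccbbbac')
  10 → (30, 'bbac')
  11 → (29, 'bbbac')
  12 → (12, 'bbbccabacbcaabbccbbbac')
  13 → (13, 'bbccabacbcaabbccbbbac')
  14 → (25, 'bbccbbbac')
  15 → (21, 'bcaabbccbbbac')
  16 → (7, 'bcaccbbbccabacbcaabbccbbbac')
  17 → (14, 'bccabacbcaabbccbbbac')
  18 → (26, 'bccbbbac')
  19 → (3, 'bcccbcaccbbbccabacbcaabbccbbbac')
  20 → (33, 'c')
  21 → (22, 'caabbccbbbac')
  22 → (16, 'cabacbcaabbccbbbac')
  23 → (1, 'cabcccbcaccbbbccabacbcaabbccbbbac')
  24 → (8, 'caccbbbccabacbcaabbccbbbac')
  25 → (28, 'cbbbac')
  26 → (11, 'cbbbccabacbcaabbccbbbac')
  27 → (20, 'cbcaabbccbbbac')
  28 → (6, 'cbcaccbbbccabacbcaabbccbbbac')
  29 → (15, 'ccabacbcaabbccbbbac')
  30 → (27, 'ccbbbac')
  31 → (10, 'ccbbbccabacbcaabbccbbbac')
  32 → (5, 'ccbcaccbbbccabacbcaabbccbbbac')
  33 → (4, 'cccbcaccbbbccabacbcaabbccbbbac')

[23, 17, 24, 2, 32, 0, 19, 9, 31, 18, 30, 29, 12, 13, 25, 21, 7, 14, 26, 3, 33, 22, 16, 1, 8, 28, 11, 20, 6, 15, 27, 10, 5, 4]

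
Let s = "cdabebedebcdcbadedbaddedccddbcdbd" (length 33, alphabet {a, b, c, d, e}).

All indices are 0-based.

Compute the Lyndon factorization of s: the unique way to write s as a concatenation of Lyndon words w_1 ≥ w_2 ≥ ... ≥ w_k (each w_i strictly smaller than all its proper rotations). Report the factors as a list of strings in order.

emit factor 1: 'cd' (i=0, period=2)
emit factor 2: 'abebedebcdcbadedbaddedccddbcdbd' (i=2, period=31)

["cd", "abebedebcdcbadedbaddedccddbcdbd"]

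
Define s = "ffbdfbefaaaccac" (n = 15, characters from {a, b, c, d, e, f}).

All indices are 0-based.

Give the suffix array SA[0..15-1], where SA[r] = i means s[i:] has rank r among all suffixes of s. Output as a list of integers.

rank | idx | suffix
   0 |   8 | aaaccac
   1 |   9 | aaccac
   2 |  13 | ac
   3 |  10 | accac
   4 |   2 | bdfbefaaaccac
   5 |   5 | befaaaccac
   6 |  14 | c
   7 |  12 | cac
   8 |  11 | ccac
   9 |   3 | dfbefaaaccac
  10 |   6 | efaaaccac
  11 |   7 | faaaccac
  12 |   1 | fbdfbefaaaccac
  13 |   4 | fbefaaaccac
  14 |   0 | ffbdfbefaaaccac

[8, 9, 13, 10, 2, 5, 14, 12, 11, 3, 6, 7, 1, 4, 0]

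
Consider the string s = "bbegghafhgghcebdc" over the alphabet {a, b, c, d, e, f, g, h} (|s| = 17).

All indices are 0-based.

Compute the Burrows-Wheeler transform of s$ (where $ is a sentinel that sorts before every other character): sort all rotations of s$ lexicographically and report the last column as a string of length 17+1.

ch$ebdhbcbaehggggf

rank  rotation            last
    0  $bbegghafhgghcebdc  c
    1  afhgghcebdc$bbeggh  h
    2  bbegghafhgghcebdc$  $
    3  bdc$bbegghafhgghce  e
    4  begghafhgghcebdc$b  b
    5  c$bbegghafhgghcebd  d
    6  cebdc$bbegghafhggh  h
    7  dc$bbegghafhgghceb  b
    8  ebdc$bbegghafhgghc  c
    9  egghafhgghcebdc$bb  b
   10  fhgghcebdc$bbeggha  a
   11  gghafhgghcebdc$bbe  e
   12  gghcebdc$bbegghafh  h
   13  ghafhgghcebdc$bbeg  g
   14  ghcebdc$bbegghafhg  g
   15  hafhgghcebdc$bbegg  g
   16  hcebdc$bbegghafhgg  g
   17  hgghcebdc$bbegghaf  f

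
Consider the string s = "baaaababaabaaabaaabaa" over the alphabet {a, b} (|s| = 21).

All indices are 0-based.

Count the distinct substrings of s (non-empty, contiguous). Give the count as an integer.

rank→(start, suffix):
  0 → (20, 'a')
  1 → (19, 'aa')
  2 → (1, 'aaaababaabaaabaaabaa')
  3 → (15, 'aaabaa')
  4 → (11, 'aaabaaabaa')
  5 → (2, 'aaababaabaaabaaabaa')
  6 → (16, 'aabaa')
  7 → (12, 'aabaaabaa')
  8 → (8, 'aabaaabaaabaa')
  9 → (3, 'aababaabaaabaaabaa')
  10 → (17, 'abaa')
  11 → (13, 'abaaabaa')
  12 → (9, 'abaaabaaabaa')
  13 → (6, 'abaabaaabaaabaa')
  14 → (4, 'ababaabaaabaaabaa')
  15 → (18, 'baa')
  16 → (0, 'baaaababaabaaabaaabaa')
  17 → (14, 'baaabaa')
  18 → (10, 'baaabaaabaa')
  19 → (7, 'baabaaabaaabaa')
  20 → (5, 'babaabaaabaaabaa')

SA = [20, 19, 1, 15, 11, 2, 16, 12, 8, 3, 17, 13, 9, 6, 4, 18, 0, 14, 10, 7, 5]
i: (SA[i-1],SA[i]) lcp shared
  1: (20,19) 1 'a'
  2: (19,1) 2 'aa'
  3: (1,15) 3 'aaa'
  4: (15,11) 6 'aaabaa'
  5: (11,2) 5 'aaaba'
  6: (2,16) 2 'aa'
  7: (16,12) 5 'aabaa'
  8: (12,8) 9 'aabaaabaa'
  9: (8,3) 4 'aaba'
  10: (3,17) 1 'a'
  11: (17,13) 4 'abaa'
  12: (13,9) 8 'abaaabaa'
  13: (9,6) 4 'abaa'
  14: (6,4) 3 'aba'
  15: (4,18) 0 ''
  16: (18,0) 3 'baa'
  17: (0,14) 4 'baaa'
  18: (14,10) 7 'baaabaa'
  19: (10,7) 3 'baa'
  20: (7,5) 2 'ba'

n(n+1)/2 = 21·22/2 = 231
Σ LCP = 0 + 1 + 2 + 3 + 6 + 5 + 2 + 5 + 9 + 4 + 1 + 4 + 8 + 4 + 3 + 0 + 3 + 4 + 7 + 3 + 2 = 76
distinct = 231 − 76 = 155

155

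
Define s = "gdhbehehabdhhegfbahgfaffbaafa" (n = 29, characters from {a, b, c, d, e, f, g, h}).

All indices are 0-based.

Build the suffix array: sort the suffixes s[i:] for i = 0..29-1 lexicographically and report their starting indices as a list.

sorted suffixes:
  #0 SA[0]=28  'a'
  #1 SA[1]=25  'aafa'
  #2 SA[2]=8  'abdhhegfbahgfaffbaafa'
  #3 SA[3]=26  'afa'
  #4 SA[4]=21  'affbaafa'
  #5 SA[5]=17  'ahgfaffbaafa'
  #6 SA[6]=24  'baafa'
  #7 SA[7]=16  'bahgfaffbaafa'
  #8 SA[8]=9  'bdhhegfbahgfaffbaafa'
  #9 SA[9]=3  'behehabdhhegfbahgfaffbaafa'
  #10 SA[10]=1  'dhbehehabdhhegfbahgfaffbaafa'
  #11 SA[11]=10  'dhhegfbahgfaffbaafa'
  #12 SA[12]=13  'egfbahgfaffbaafa'
  #13 SA[13]=6  'ehabdhhegfbahgfaffbaafa'
  #14 SA[14]=4  'ehehabdhhegfbahgfaffbaafa'
  #15 SA[15]=27  'fa'
  #16 SA[16]=20  'faffbaafa'
  #17 SA[17]=23  'fbaafa'
  #18 SA[18]=15  'fbahgfaffbaafa'
  #19 SA[19]=22  'ffbaafa'
  #20 SA[20]=0  'gdhbehehabdhhegfbahgfaffbaafa'
  #21 SA[21]=19  'gfaffbaafa'
  #22 SA[22]=14  'gfbahgfaffbaafa'
  #23 SA[23]=7  'habdhhegfbahgfaffbaafa'
  #24 SA[24]=2  'hbehehabdhhegfbahgfaffbaafa'
  #25 SA[25]=12  'hegfbahgfaffbaafa'
  #26 SA[26]=5  'hehabdhhegfbahgfaffbaafa'
  #27 SA[27]=18  'hgfaffbaafa'
  #28 SA[28]=11  'hhegfbahgfaffbaafa'

[28, 25, 8, 26, 21, 17, 24, 16, 9, 3, 1, 10, 13, 6, 4, 27, 20, 23, 15, 22, 0, 19, 14, 7, 2, 12, 5, 18, 11]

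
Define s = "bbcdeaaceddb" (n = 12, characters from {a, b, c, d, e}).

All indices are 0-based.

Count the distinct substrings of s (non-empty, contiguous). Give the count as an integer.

71

rank→(start, suffix):
  0 → (5, 'aaceddb')
  1 → (6, 'aceddb')
  2 → (11, 'b')
  3 → (0, 'bbcdeaaceddb')
  4 → (1, 'bcdeaaceddb')
  5 → (2, 'cdeaaceddb')
  6 → (7, 'ceddb')
  7 → (10, 'db')
  8 → (9, 'ddb')
  9 → (3, 'deaaceddb')
  10 → (4, 'eaaceddb')
  11 → (8, 'eddb')

SA = [5, 6, 11, 0, 1, 2, 7, 10, 9, 3, 4, 8]
rank  pair      lcp
   1  s[5:],s[6:]  1  'a'
   2  s[6:],s[11:]  0  ''
   3  s[11:],s[0:]  1  'b'
   4  s[0:],s[1:]  1  'b'
   5  s[1:],s[2:]  0  ''
   6  s[2:],s[7:]  1  'c'
   7  s[7:],s[10:]  0  ''
   8  s[10:],s[9:]  1  'd'
   9  s[9:],s[3:]  1  'd'
  10  s[3:],s[4:]  0  ''
  11  s[4:],s[8:]  1  'e'

n(n+1)/2 = 12·13/2 = 78
Σ LCP = 0 + 1 + 0 + 1 + 1 + 0 + 1 + 0 + 1 + 1 + 0 + 1 = 7
distinct = 78 − 7 = 71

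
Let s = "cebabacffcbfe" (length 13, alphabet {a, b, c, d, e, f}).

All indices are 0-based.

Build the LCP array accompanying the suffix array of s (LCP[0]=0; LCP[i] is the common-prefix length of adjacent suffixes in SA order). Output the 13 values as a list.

[0, 1, 0, 2, 1, 0, 1, 1, 0, 1, 0, 1, 1]

rank→(start, suffix):
  0 → (3, 'abacffcbfe')
  1 → (5, 'acffcbfe')
  2 → (2, 'babacffcbfe')
  3 → (4, 'bacffcbfe')
  4 → (10, 'bfe')
  5 → (9, 'cbfe')
  6 → (0, 'cebabacffcbfe')
  7 → (6, 'cffcbfe')
  8 → (12, 'e')
  9 → (1, 'ebabacffcbfe')
  10 → (8, 'fcbfe')
  11 → (11, 'fe')
  12 → (7, 'ffcbfe')

SA = [3, 5, 2, 4, 10, 9, 0, 6, 12, 1, 8, 11, 7]
i: (SA[i-1],SA[i]) lcp shared
  1: (3,5) 1 'a'
  2: (5,2) 0 ''
  3: (2,4) 2 'ba'
  4: (4,10) 1 'b'
  5: (10,9) 0 ''
  6: (9,0) 1 'c'
  7: (0,6) 1 'c'
  8: (6,12) 0 ''
  9: (12,1) 1 'e'
  10: (1,8) 0 ''
  11: (8,11) 1 'f'
  12: (11,7) 1 'f'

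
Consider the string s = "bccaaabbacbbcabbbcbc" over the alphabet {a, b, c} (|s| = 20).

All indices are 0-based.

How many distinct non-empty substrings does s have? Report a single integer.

rank→(start, suffix):
  0 → (3, 'aaabbacbbcabbbcbc')
  1 → (4, 'aabbacbbcabbbcbc')
  2 → (5, 'abbacbbcabbbcbc')
  3 → (13, 'abbbcbc')
  4 → (8, 'acbbcabbbcbc')
  5 → (7, 'bacbbcabbbcbc')
  6 → (6, 'bbacbbcabbbcbc')
  7 → (14, 'bbbcbc')
  8 → (10, 'bbcabbbcbc')
  9 → (15, 'bbcbc')
  10 → (18, 'bc')
  11 → (11, 'bcabbbcbc')
  12 → (16, 'bcbc')
  13 → (0, 'bccaaabbacbbcabbbcbc')
  14 → (19, 'c')
  15 → (2, 'caaabbacbbcabbbcbc')
  16 → (12, 'cabbbcbc')
  17 → (9, 'cbbcabbbcbc')
  18 → (17, 'cbc')
  19 → (1, 'ccaaabbacbbcabbbcbc')

SA = [3, 4, 5, 13, 8, 7, 6, 14, 10, 15, 18, 11, 16, 0, 19, 2, 12, 9, 17, 1]
rank  pair      lcp
   1  s[3:],s[4:]  2  'aa'
   2  s[4:],s[5:]  1  'a'
   3  s[5:],s[13:]  3  'abb'
   4  s[13:],s[8:]  1  'a'
   5  s[8:],s[7:]  0  ''
   6  s[7:],s[6:]  1  'b'
   7  s[6:],s[14:]  2  'bb'
   8  s[14:],s[10:]  2  'bb'
   9  s[10:],s[15:]  3  'bbc'
  10  s[15:],s[18:]  1  'b'
  11  s[18:],s[11:]  2  'bc'
  12  s[11:],s[16:]  2  'bc'
  13  s[16:],s[0:]  2  'bc'
  14  s[0:],s[19:]  0  ''
  15  s[19:],s[2:]  1  'c'
  16  s[2:],s[12:]  2  'ca'
  17  s[12:],s[9:]  1  'c'
  18  s[9:],s[17:]  2  'cb'
  19  s[17:],s[1:]  1  'c'

n(n+1)/2 = 20·21/2 = 210
Σ LCP = 0 + 2 + 1 + 3 + 1 + 0 + 1 + 2 + 2 + 3 + 1 + 2 + 2 + 2 + 0 + 1 + 2 + 1 + 2 + 1 = 29
distinct = 210 − 29 = 181

181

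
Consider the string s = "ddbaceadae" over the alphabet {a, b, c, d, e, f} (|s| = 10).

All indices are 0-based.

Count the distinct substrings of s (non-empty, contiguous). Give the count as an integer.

sorted suffixes:
  #0 SA[0]=3  'aceadae'
  #1 SA[1]=6  'adae'
  #2 SA[2]=8  'ae'
  #3 SA[3]=2  'baceadae'
  #4 SA[4]=4  'ceadae'
  #5 SA[5]=7  'dae'
  #6 SA[6]=1  'dbaceadae'
  #7 SA[7]=0  'ddbaceadae'
  #8 SA[8]=9  'e'
  #9 SA[9]=5  'eadae'

SA = [3, 6, 8, 2, 4, 7, 1, 0, 9, 5]
i: (SA[i-1],SA[i]) lcp shared
  1: (3,6) 1 'a'
  2: (6,8) 1 'a'
  3: (8,2) 0 ''
  4: (2,4) 0 ''
  5: (4,7) 0 ''
  6: (7,1) 1 'd'
  7: (1,0) 1 'd'
  8: (0,9) 0 ''
  9: (9,5) 1 'e'

n(n+1)/2 = 10·11/2 = 55
Σ LCP = 0 + 1 + 1 + 0 + 0 + 0 + 1 + 1 + 0 + 1 = 5
distinct = 55 − 5 = 50

50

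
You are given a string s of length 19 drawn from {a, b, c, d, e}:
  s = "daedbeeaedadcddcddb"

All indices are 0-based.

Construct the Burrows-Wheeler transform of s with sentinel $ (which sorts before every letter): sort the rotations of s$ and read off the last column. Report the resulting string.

rank  rotation              last
    0  $daedbeeaedadcddcddb  b
    1  adcddcddb$daedbeeaed  d
    2  aedadcddcddb$daedbee  e
    3  aedbeeaedadcddcddb$d  d
    4  b$daedbeeaedadcddcdd  d
    5  beeaedadcddcddb$daed  d
    6  cddb$daedbeeaedadcdd  d
    7  cddcddb$daedbeeaedad  d
    8  dadcddcddb$daedbeeae  e
    9  daedbeeaedadcddcddb$  $
   10  db$daedbeeaedadcddcd  d
   11  dbeeaedadcddcddb$dae  e
   12  dcddb$daedbeeaedadcd  d
   13  dcddcddb$daedbeeaeda  a
   14  ddb$daedbeeaedadcddc  c
   15  ddcddb$daedbeeaedadc  c
   16  eaedadcddcddb$daedbe  e
   17  edadcddcddb$daedbeea  a
   18  edbeeaedadcddcddb$da  a
   19  eeaedadcddcddb$daedb  b

bdeddddde$dedacceaab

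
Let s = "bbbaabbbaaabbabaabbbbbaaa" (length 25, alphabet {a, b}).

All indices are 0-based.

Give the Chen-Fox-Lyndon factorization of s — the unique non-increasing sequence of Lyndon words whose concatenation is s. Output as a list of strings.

["b", "b", "b", "aabbb", "aaabbabaabbbbb", "a", "a", "a"]

emit factor 1: 'b' (i=0, period=1)
emit factor 2: 'b' (i=1, period=1)
emit factor 3: 'b' (i=2, period=1)
emit factor 4: 'aabbb' (i=3, period=5)
emit factor 5: 'aaabbabaabbbbb' (i=8, period=14)
emit factor 6: 'a' (i=22, period=1)
emit factor 7: 'a' (i=23, period=1)
emit factor 8: 'a' (i=24, period=1)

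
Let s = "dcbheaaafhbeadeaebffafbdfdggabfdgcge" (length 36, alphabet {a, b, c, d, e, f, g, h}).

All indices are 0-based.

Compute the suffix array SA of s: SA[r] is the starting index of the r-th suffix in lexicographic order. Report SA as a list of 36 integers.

rank | idx | suffix
   0 |   5 | aaafhbeadeaebffafbdfdggabfdgcge
   1 |   6 | aafhbeadeaebffafbdfdggabfdgcge
   2 |  28 | abfdgcge
   3 |  12 | adeaebffafbdfdggabfdgcge
   4 |  15 | aebffafbdfdggabfdgcge
   5 |  20 | afbdfdggabfdgcge
   6 |   7 | afhbeadeaebffafbdfdggabfdgcge
   7 |  22 | bdfdggabfdgcge
   8 |  10 | beadeaebffafbdfdggabfdgcge
   9 |  29 | bfdgcge
  10 |  17 | bffafbdfdggabfdgcge
  11 |   2 | bheaaafhbeadeaebffafbdfdggabfdgcge
  12 |   1 | cbheaaafhbeadeaebffafbdfdggabfdgcge
  13 |  33 | cge
  14 |   0 | dcbheaaafhbeadeaebffafbdfdggabfdgcge
  15 |  13 | deaebffafbdfdggabfdgcge
  16 |  23 | dfdggabfdgcge
  17 |  31 | dgcge
  18 |  25 | dggabfdgcge
  19 |  35 | e
  20 |   4 | eaaafhbeadeaebffafbdfdggabfdgcge
  21 |  11 | eadeaebffafbdfdggabfdgcge
  22 |  14 | eaebffafbdfdggabfdgcge
  23 |  16 | ebffafbdfdggabfdgcge
  24 |  19 | fafbdfdggabfdgcge
  25 |  21 | fbdfdggabfdgcge
  26 |  30 | fdgcge
  27 |  24 | fdggabfdgcge
  28 |  18 | ffafbdfdggabfdgcge
  29 |   8 | fhbeadeaebffafbdfdggabfdgcge
  30 |  27 | gabfdgcge
  31 |  32 | gcge
  32 |  34 | ge
  33 |  26 | ggabfdgcge
  34 |   9 | hbeadeaebffafbdfdggabfdgcge
  35 |   3 | heaaafhbeadeaebffafbdfdggabfdgcge

[5, 6, 28, 12, 15, 20, 7, 22, 10, 29, 17, 2, 1, 33, 0, 13, 23, 31, 25, 35, 4, 11, 14, 16, 19, 21, 30, 24, 18, 8, 27, 32, 34, 26, 9, 3]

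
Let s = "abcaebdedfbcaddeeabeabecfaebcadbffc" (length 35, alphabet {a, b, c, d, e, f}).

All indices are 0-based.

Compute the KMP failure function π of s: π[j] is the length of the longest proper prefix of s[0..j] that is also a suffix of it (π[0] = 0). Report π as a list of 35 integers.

[0, 0, 0, 1, 0, 0, 0, 0, 0, 0, 0, 0, 1, 0, 0, 0, 0, 1, 2, 0, 1, 2, 0, 0, 0, 1, 0, 0, 0, 1, 0, 0, 0, 0, 0]

π[0] = 0
j=1 s[j]='b': π[1]=0 (border '')
j=2 s[j]='c': π[2]=0 (border '')
j=3 s[j]='a': π[3]=1 (border 'a')
j=4 s[j]='e': k: 1→0; π[4]=0 (border '')
j=5 s[j]='b': π[5]=0 (border '')
j=6 s[j]='d': π[6]=0 (border '')
j=7 s[j]='e': π[7]=0 (border '')
j=8 s[j]='d': π[8]=0 (border '')
j=9 s[j]='f': π[9]=0 (border '')
j=10 s[j]='b': π[10]=0 (border '')
j=11 s[j]='c': π[11]=0 (border '')
j=12 s[j]='a': π[12]=1 (border 'a')
j=13 s[j]='d': k: 1→0; π[13]=0 (border '')
j=14 s[j]='d': π[14]=0 (border '')
j=15 s[j]='e': π[15]=0 (border '')
j=16 s[j]='e': π[16]=0 (border '')
j=17 s[j]='a': π[17]=1 (border 'a')
j=18 s[j]='b': π[18]=2 (border 'ab')
j=19 s[j]='e': k: 2→0; π[19]=0 (border '')
j=20 s[j]='a': π[20]=1 (border 'a')
j=21 s[j]='b': π[21]=2 (border 'ab')
j=22 s[j]='e': k: 2→0; π[22]=0 (border '')
j=23 s[j]='c': π[23]=0 (border '')
j=24 s[j]='f': π[24]=0 (border '')
j=25 s[j]='a': π[25]=1 (border 'a')
j=26 s[j]='e': k: 1→0; π[26]=0 (border '')
j=27 s[j]='b': π[27]=0 (border '')
j=28 s[j]='c': π[28]=0 (border '')
j=29 s[j]='a': π[29]=1 (border 'a')
j=30 s[j]='d': k: 1→0; π[30]=0 (border '')
j=31 s[j]='b': π[31]=0 (border '')
j=32 s[j]='f': π[32]=0 (border '')
j=33 s[j]='f': π[33]=0 (border '')
j=34 s[j]='c': π[34]=0 (border '')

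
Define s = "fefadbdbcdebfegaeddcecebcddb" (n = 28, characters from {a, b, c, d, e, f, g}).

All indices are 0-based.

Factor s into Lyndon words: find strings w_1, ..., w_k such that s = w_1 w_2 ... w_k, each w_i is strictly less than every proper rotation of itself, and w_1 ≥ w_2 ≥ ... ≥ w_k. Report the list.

["f", "ef", "adbdbcdebfegaeddcecebcddb"]

emit factor 1: 'f' (i=0, period=1)
emit factor 2: 'ef' (i=1, period=2)
emit factor 3: 'adbdbcdebfegaeddcecebcddb' (i=3, period=25)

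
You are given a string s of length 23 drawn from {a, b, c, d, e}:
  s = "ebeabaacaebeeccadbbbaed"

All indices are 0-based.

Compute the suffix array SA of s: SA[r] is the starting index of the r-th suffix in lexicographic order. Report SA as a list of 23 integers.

[5, 3, 6, 15, 8, 20, 4, 19, 18, 17, 1, 10, 14, 7, 13, 22, 16, 2, 0, 9, 12, 21, 11]

rank→(start, suffix):
  0 → (5, 'aacaebeeccadbbbaed')
  1 → (3, 'abaacaebeeccadbbbaed')
  2 → (6, 'acaebeeccadbbbaed')
  3 → (15, 'adbbbaed')
  4 → (8, 'aebeeccadbbbaed')
  5 → (20, 'aed')
  6 → (4, 'baacaebeeccadbbbaed')
  7 → (19, 'baed')
  8 → (18, 'bbaed')
  9 → (17, 'bbbaed')
  10 → (1, 'beabaacaebeeccadbbbaed')
  11 → (10, 'beeccadbbbaed')
  12 → (14, 'cadbbbaed')
  13 → (7, 'caebeeccadbbbaed')
  14 → (13, 'ccadbbbaed')
  15 → (22, 'd')
  16 → (16, 'dbbbaed')
  17 → (2, 'eabaacaebeeccadbbbaed')
  18 → (0, 'ebeabaacaebeeccadbbbaed')
  19 → (9, 'ebeeccadbbbaed')
  20 → (12, 'eccadbbbaed')
  21 → (21, 'ed')
  22 → (11, 'eeccadbbbaed')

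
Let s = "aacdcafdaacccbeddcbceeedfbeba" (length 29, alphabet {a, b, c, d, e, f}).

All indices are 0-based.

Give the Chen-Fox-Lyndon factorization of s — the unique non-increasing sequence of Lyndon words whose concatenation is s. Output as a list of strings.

emit factor 1: 'aacdcafd' (i=0, period=8)
emit factor 2: 'aacccbeddcbceeedfbeb' (i=8, period=20)
emit factor 3: 'a' (i=28, period=1)

["aacdcafd", "aacccbeddcbceeedfbeb", "a"]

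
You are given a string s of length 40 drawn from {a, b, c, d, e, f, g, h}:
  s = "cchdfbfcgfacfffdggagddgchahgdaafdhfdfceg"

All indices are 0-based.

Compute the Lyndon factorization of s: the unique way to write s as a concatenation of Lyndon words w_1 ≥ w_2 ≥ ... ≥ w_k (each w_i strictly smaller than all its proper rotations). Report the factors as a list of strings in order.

["cchdf", "bfcgf", "acfffdggagddgchahgd", "aafdhfdfceg"]

emit factor 1: 'cchdf' (i=0, period=5)
emit factor 2: 'bfcgf' (i=5, period=5)
emit factor 3: 'acfffdggagddgchahgd' (i=10, period=19)
emit factor 4: 'aafdhfdfceg' (i=29, period=11)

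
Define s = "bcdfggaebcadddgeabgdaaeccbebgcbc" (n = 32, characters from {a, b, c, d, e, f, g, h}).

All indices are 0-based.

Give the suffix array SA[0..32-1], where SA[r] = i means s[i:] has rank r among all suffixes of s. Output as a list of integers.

[20, 16, 10, 6, 21, 30, 8, 0, 25, 27, 17, 31, 9, 29, 24, 23, 1, 19, 11, 12, 2, 13, 15, 7, 26, 22, 3, 5, 28, 18, 14, 4]

sorted suffixes:
  #0 SA[0]=20  'aaeccbebgcbc'
  #1 SA[1]=16  'abgdaaeccbebgcbc'
  #2 SA[2]=10  'adddgeabgdaaeccbebgcbc'
  #3 SA[3]=6  'aebcadddgeabgdaaeccbebgcbc'
  #4 SA[4]=21  'aeccbebgcbc'
  #5 SA[5]=30  'bc'
  #6 SA[6]=8  'bcadddgeabgdaaeccbebgcbc'
  #7 SA[7]=0  'bcdfggaebcadddgeabgdaaeccbebgcbc'
  #8 SA[8]=25  'bebgcbc'
  #9 SA[9]=27  'bgcbc'
  #10 SA[10]=17  'bgdaaeccbebgcbc'
  #11 SA[11]=31  'c'
  #12 SA[12]=9  'cadddgeabgdaaeccbebgcbc'
  #13 SA[13]=29  'cbc'
  #14 SA[14]=24  'cbebgcbc'
  #15 SA[15]=23  'ccbebgcbc'
  #16 SA[16]=1  'cdfggaebcadddgeabgdaaeccbebgcbc'
  #17 SA[17]=19  'daaeccbebgcbc'
  #18 SA[18]=11  'dddgeabgdaaeccbebgcbc'
  #19 SA[19]=12  'ddgeabgdaaeccbebgcbc'
  #20 SA[20]=2  'dfggaebcadddgeabgdaaeccbebgcbc'
  #21 SA[21]=13  'dgeabgdaaeccbebgcbc'
  #22 SA[22]=15  'eabgdaaeccbebgcbc'
  #23 SA[23]=7  'ebcadddgeabgdaaeccbebgcbc'
  #24 SA[24]=26  'ebgcbc'
  #25 SA[25]=22  'eccbebgcbc'
  #26 SA[26]=3  'fggaebcadddgeabgdaaeccbebgcbc'
  #27 SA[27]=5  'gaebcadddgeabgdaaeccbebgcbc'
  #28 SA[28]=28  'gcbc'
  #29 SA[29]=18  'gdaaeccbebgcbc'
  #30 SA[30]=14  'geabgdaaeccbebgcbc'
  #31 SA[31]=4  'ggaebcadddgeabgdaaeccbebgcbc'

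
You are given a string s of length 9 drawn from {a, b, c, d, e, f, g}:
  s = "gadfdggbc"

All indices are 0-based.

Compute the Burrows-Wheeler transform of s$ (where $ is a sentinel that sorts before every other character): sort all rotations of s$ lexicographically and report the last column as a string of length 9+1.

cggbafd$gd

rank  rotation    last
    0  $gadfdggbc  c
    1  adfdggbc$g  g
    2  bc$gadfdgg  g
    3  c$gadfdggb  b
    4  dfdggbc$ga  a
    5  dggbc$gadf  f
    6  fdggbc$gad  d
    7  gadfdggbc$  $
    8  gbc$gadfdg  g
    9  ggbc$gadfd  d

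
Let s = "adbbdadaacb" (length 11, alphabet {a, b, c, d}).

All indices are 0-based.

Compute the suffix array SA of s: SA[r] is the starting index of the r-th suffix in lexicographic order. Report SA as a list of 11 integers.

rank | idx | suffix
   0 |   7 | aacb
   1 |   8 | acb
   2 |   5 | adaacb
   3 |   0 | adbbdadaacb
   4 |  10 | b
   5 |   2 | bbdadaacb
   6 |   3 | bdadaacb
   7 |   9 | cb
   8 |   6 | daacb
   9 |   4 | dadaacb
  10 |   1 | dbbdadaacb

[7, 8, 5, 0, 10, 2, 3, 9, 6, 4, 1]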